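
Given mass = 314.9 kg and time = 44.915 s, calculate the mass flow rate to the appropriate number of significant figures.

mass flow rate = 314.9 kg ÷ 44.915 s = 7.0110208171… kg/s.
314.9 has 4 significant figures; 44.915 has 5.
Division/multiplication keeps the fewest: 4 significant figures.
Rounded: 7.011 kg/s.

7.011 kg/s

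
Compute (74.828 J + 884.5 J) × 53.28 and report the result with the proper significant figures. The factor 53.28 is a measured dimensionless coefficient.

74.828 J + 884.5 J = 959.328 J; the sum is limited to 1 decimal place (4 s.f.).
Carrying full precision, 959.328 × 53.28 = 51112.99584 J; 53.28 has 4 s.f., so the result keeps min(4, 4) = 4 s.f.
Rounded to 4 significant figures: 5.111 × 10^4 J.

5.111 × 10^4 J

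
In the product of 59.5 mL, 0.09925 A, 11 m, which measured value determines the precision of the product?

11 m

59.5 mL → 3 s.f.; 0.09925 A → 4 s.f.; 11 m → 2 s.f.
The fewest is 2 significant figures, from 11 m.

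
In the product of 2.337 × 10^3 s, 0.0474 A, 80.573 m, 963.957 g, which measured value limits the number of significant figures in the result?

0.0474 A

2.337 × 10^3 s → 4 s.f.; 0.0474 A → 3 s.f.; 80.573 m → 5 s.f.; 963.957 g → 6 s.f.
The fewest is 3 significant figures, from 0.0474 A.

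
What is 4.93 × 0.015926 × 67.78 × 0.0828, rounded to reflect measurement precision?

4.93 × 0.015926 × 67.78 × 0.0828 = 0.440641636953…
Multiplication/division keeps the fewest significant figures: 4.93 → 3 s.f., 0.015926 → 5 s.f., 67.78 → 4 s.f., 0.0828 → 3 s.f.; limit is 3.
Rounded to 3 significant figures: 4.41 × 10^-1.

4.41 × 10^-1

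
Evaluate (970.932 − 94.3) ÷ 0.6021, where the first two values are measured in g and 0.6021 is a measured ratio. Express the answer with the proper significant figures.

1456 g

970.932 g − 94.3 g = 876.632 g; the difference is limited to 1 decimal place (4 s.f.).
Carrying full precision, 876.632 ÷ 0.6021 = 1455.95748215… g; 0.6021 has 4 s.f., so the result keeps min(4, 4) = 4 s.f.
Rounded to 4 significant figures: 1456 g.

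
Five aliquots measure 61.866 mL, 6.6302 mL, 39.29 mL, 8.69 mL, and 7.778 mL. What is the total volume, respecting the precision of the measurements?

61.866 mL + 6.6302 mL + 39.29 mL + 8.69 mL + 7.778 mL = 124.2542 mL.
Addition/subtraction keeps the fewest decimal places: 61.866 → 3 decimal places, 6.6302 → 4 decimal places, 39.29 → 2 decimal places, 8.69 → 2 decimal places, 7.778 → 3 decimal places; limit is 2.
Rounded to 2 decimal places: 1.2425 × 10² mL.

1.2425 × 10² mL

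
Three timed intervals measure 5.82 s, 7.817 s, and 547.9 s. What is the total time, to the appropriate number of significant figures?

561.5 s

5.82 s + 7.817 s + 547.9 s = 561.537 s.
Addition/subtraction keeps the fewest decimal places: 5.82 → 2 decimal places, 7.817 → 3 decimal places, 547.9 → 1 decimal place; limit is 1.
Rounded to 1 decimal place: 561.5 s.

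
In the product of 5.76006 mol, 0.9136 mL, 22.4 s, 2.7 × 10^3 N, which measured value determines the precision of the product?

5.76006 mol → 6 s.f.; 0.9136 mL → 4 s.f.; 22.4 s → 3 s.f.; 2.7 × 10^3 N → 2 s.f.
The fewest is 2 significant figures, from 2.7 × 10^3 N.

2.7 × 10^3 N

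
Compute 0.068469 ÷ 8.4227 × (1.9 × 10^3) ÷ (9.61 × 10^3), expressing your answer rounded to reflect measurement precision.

0.068469 ÷ 8.4227 × (1.9 × 10^3) ÷ (9.61 × 10^3) = 0.00160721088854…
Multiplication/division keeps the fewest significant figures: 0.068469 → 5 s.f., 8.4227 → 5 s.f., 1.9 × 10^3 → 2 s.f., 9.61 × 10^3 → 3 s.f.; limit is 2.
Rounded to 2 significant figures: 0.0016.

0.0016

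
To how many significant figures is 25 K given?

2

25: every digit is nonzero and significant.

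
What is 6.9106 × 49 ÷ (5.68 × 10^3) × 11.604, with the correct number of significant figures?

6.9106 × 49 ÷ (5.68 × 10^3) × 11.604 = 0.691785126338…
Multiplication/division keeps the fewest significant figures: 6.9106 → 5 s.f., 49 → 2 s.f., 5.68 × 10^3 → 3 s.f., 11.604 → 5 s.f.; limit is 2.
Rounded to 2 significant figures: 0.69.

0.69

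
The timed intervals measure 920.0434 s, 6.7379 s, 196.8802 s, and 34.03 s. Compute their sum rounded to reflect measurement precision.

1157.69 s

920.0434 s + 6.7379 s + 196.8802 s + 34.03 s = 1157.6915 s.
Addition/subtraction keeps the fewest decimal places: 920.0434 → 4 decimal places, 6.7379 → 4 decimal places, 196.8802 → 4 decimal places, 34.03 → 2 decimal places; limit is 2.
Rounded to 2 decimal places: 1157.69 s.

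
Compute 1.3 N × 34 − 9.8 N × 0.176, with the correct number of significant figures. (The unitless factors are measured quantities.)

42 N

1.3 × 34 = 44.2 → 44 N (2 s.f., last digit at the 10^0 place).
9.8 × 0.176 = 1.7248 → 1.7 N (2 s.f., last digit at the 10^-1 place).
Difference: 42.4752 N; keep the coarser place, 10^0.
Result: 42 N.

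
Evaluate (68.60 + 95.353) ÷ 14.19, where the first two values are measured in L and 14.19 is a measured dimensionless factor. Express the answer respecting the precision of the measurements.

68.60 L + 95.353 L = 163.953 L; the sum is limited to 2 decimal places (5 s.f.).
Carrying full precision, 163.953 ÷ 14.19 = 11.5541226216… L; 14.19 has 4 s.f., so the result keeps min(5, 4) = 4 s.f.
Rounded to 4 significant figures: 11.55 L.

11.55 L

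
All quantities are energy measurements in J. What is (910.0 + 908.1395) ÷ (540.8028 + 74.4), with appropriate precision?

910.0 + 908.1395 = 1818.1395, limited to 1 d.p. → 5 s.f.; 540.8028 + 74.4 = 615.2028, limited to 1 d.p. → 4 s.f.
Carrying full precision, 1818.1395 ÷ 615.2028 = 2.95534984561…; keep min(5, 4) = 4 s.f.
Rounded to 4 significant figures: 2.955.

2.955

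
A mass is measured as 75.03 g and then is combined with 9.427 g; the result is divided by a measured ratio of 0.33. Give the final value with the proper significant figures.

2.6 × 10² g

75.03 g + 9.427 g = 84.457 g; the sum is limited to 2 decimal places (4 s.f.).
Carrying full precision, 84.457 ÷ 0.33 = 255.93030303… g; 0.33 has 2 s.f., so the result keeps min(4, 2) = 2 s.f.
Rounded to 2 significant figures: 2.6 × 10² g.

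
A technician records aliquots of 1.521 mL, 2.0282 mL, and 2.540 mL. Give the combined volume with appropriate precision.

1.521 mL + 2.0282 mL + 2.540 mL = 6.0892 mL.
Addition/subtraction keeps the fewest decimal places: 1.521 → 3 decimal places, 2.0282 → 4 decimal places, 2.540 → 3 decimal places; limit is 3.
Rounded to 3 decimal places: 6.089 mL.

6.089 mL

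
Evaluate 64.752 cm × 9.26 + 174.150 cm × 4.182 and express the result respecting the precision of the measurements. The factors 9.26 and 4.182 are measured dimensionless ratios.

64.752 × 9.26 = 599.60352 → 6.00 × 10² cm (3 s.f., last digit at the 10^0 place).
174.150 × 4.182 = 728.2953 → 728.3 cm (4 s.f., last digit at the 10^-1 place).
Sum: 1327.89882 cm; keep the coarser place, 10^0.
Result: 1328 cm.

1328 cm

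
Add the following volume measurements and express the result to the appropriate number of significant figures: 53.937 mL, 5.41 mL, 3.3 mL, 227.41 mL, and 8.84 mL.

298.9 mL

53.937 mL + 5.41 mL + 3.3 mL + 227.41 mL + 8.84 mL = 298.897 mL.
Addition/subtraction keeps the fewest decimal places: 53.937 → 3 decimal places, 5.41 → 2 decimal places, 3.3 → 1 decimal place, 227.41 → 2 decimal places, 8.84 → 2 decimal places; limit is 1.
Rounded to 1 decimal place: 298.9 mL.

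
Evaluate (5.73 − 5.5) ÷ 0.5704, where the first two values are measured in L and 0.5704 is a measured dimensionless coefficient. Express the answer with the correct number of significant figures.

0.4 L

5.73 L − 5.5 L = 0.23 L; the difference is limited to 1 decimal place (1 s.f.).
Carrying full precision, 0.23 ÷ 0.5704 = 0.403225806452… L; 0.5704 has 4 s.f., so the result keeps min(1, 4) = 1 s.f.
Rounded to 1 significant figure: 0.4 L.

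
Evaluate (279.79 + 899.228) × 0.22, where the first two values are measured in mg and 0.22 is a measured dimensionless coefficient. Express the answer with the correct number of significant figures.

279.79 mg + 899.228 mg = 1179.018 mg; the sum is limited to 2 decimal places (6 s.f.).
Carrying full precision, 1179.018 × 0.22 = 259.38396 mg; 0.22 has 2 s.f., so the result keeps min(6, 2) = 2 s.f.
Rounded to 2 significant figures: 2.6 × 10² mg.

2.6 × 10² mg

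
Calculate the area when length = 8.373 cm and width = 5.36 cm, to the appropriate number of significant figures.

44.9 cm²

area = 8.373 cm × 5.36 cm = 44.87928 cm².
8.373 has 4 significant figures; 5.36 has 3.
Division/multiplication keeps the fewest: 3 significant figures.
Rounded: 44.9 cm².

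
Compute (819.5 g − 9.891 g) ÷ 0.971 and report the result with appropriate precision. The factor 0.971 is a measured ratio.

8.34 × 10^2 g

819.5 g − 9.891 g = 809.609 g; the difference is limited to 1 decimal place (4 s.f.).
Carrying full precision, 809.609 ÷ 0.971 = 833.788877446… g; 0.971 has 3 s.f., so the result keeps min(4, 3) = 3 s.f.
Rounded to 3 significant figures: 8.34 × 10^2 g.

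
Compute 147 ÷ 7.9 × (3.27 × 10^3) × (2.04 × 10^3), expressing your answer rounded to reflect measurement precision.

1.2 × 10^8

147 ÷ 7.9 × (3.27 × 10^3) × (2.04 × 10^3) = 124127544.304…
Multiplication/division keeps the fewest significant figures: 147 → 3 s.f., 7.9 → 2 s.f., 3.27 × 10^3 → 3 s.f., 2.04 × 10^3 → 3 s.f.; limit is 2.
Rounded to 2 significant figures: 1.2 × 10^8.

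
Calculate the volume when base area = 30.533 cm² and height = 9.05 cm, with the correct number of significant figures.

volume = 30.533 cm² × 9.05 cm = 276.32365 cm³.
30.533 has 5 significant figures; 9.05 has 3.
Division/multiplication keeps the fewest: 3 significant figures.
Rounded: 276 cm³.

276 cm³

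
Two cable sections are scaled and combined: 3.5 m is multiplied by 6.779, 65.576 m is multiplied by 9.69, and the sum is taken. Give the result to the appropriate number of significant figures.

659 m

3.5 × 6.779 = 23.7265 → 24 m (2 s.f., last digit at the 10^0 place).
65.576 × 9.69 = 635.43144 → 635 m (3 s.f., last digit at the 10^0 place).
Sum: 659.15794 m; keep the coarser place, 10^0.
Result: 659 m.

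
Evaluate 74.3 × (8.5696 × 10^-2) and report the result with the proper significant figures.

6.37

74.3 × (8.5696 × 10^-2) = 6.3672128
Multiplication/division keeps the fewest significant figures: 74.3 → 3 s.f., 8.5696 × 10^-2 → 5 s.f.; limit is 3.
Rounded to 3 significant figures: 6.37.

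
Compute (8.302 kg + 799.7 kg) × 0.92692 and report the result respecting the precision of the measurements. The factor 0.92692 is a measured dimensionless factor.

749.0 kg

8.302 kg + 799.7 kg = 808.002 kg; the sum is limited to 1 decimal place (4 s.f.).
Carrying full precision, 808.002 × 0.92692 = 748.95321384 kg; 0.92692 has 5 s.f., so the result keeps min(4, 5) = 4 s.f.
Rounded to 4 significant figures: 749.0 kg.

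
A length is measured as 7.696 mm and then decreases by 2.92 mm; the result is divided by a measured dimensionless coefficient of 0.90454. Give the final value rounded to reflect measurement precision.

5.28 mm

7.696 mm − 2.92 mm = 4.776 mm; the difference is limited to 2 decimal places (3 s.f.).
Carrying full precision, 4.776 ÷ 0.90454 = 5.28003183939… mm; 0.90454 has 5 s.f., so the result keeps min(3, 5) = 3 s.f.
Rounded to 3 significant figures: 5.28 mm.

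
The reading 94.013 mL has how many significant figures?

5

94.013: zeros between nonzero digits are significant.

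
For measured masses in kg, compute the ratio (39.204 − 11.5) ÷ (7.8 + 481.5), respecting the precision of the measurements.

0.0566

39.204 − 11.5 = 27.704, limited to 1 d.p. → 3 s.f.; 7.8 + 481.5 = 489.3, limited to 1 d.p. → 4 s.f.
Carrying full precision, 27.704 ÷ 489.3 = 0.0566196607398…; keep min(3, 4) = 3 s.f.
Rounded to 3 significant figures: 0.0566.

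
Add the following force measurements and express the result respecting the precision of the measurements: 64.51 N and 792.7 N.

64.51 N + 792.7 N = 857.21 N.
Addition/subtraction keeps the fewest decimal places: 64.51 → 2 decimal places, 792.7 → 1 decimal place; limit is 1.
Rounded to 1 decimal place: 857.2 N.

857.2 N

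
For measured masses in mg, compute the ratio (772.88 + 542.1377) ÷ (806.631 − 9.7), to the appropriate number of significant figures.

1.650

772.88 + 542.1377 = 1315.0177, limited to 2 d.p. → 6 s.f.; 806.631 − 9.7 = 796.931, limited to 1 d.p. → 4 s.f.
Carrying full precision, 1315.0177 ÷ 796.931 = 1.65010233006…; keep min(6, 4) = 4 s.f.
Rounded to 4 significant figures: 1.650.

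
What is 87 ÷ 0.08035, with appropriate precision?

87 ÷ 0.08035 = 1082.76291226…
Multiplication/division keeps the fewest significant figures: 87 → 2 s.f., 0.08035 → 4 s.f.; limit is 2.
Rounded to 2 significant figures: 1.1 × 10^3.

1.1 × 10^3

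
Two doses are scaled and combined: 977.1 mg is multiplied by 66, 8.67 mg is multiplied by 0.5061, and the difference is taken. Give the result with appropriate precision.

6.4 × 10⁴ mg

977.1 × 66 = 64488.6 → 6.4 × 10⁴ mg (2 s.f., last digit at the 10^3 place).
8.67 × 0.5061 = 4.387887 → 4.39 mg (3 s.f., last digit at the 10^-2 place).
Difference: 64484.212113 mg; keep the coarser place, 10^3.
Result: 6.4 × 10⁴ mg.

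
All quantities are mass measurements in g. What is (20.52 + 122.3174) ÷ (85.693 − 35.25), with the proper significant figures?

20.52 + 122.3174 = 142.8374, limited to 2 d.p. → 5 s.f.; 85.693 − 35.25 = 50.443, limited to 2 d.p. → 4 s.f.
Carrying full precision, 142.8374 ÷ 50.443 = 2.83165949686…; keep min(5, 4) = 4 s.f.
Rounded to 4 significant figures: 2.832.

2.832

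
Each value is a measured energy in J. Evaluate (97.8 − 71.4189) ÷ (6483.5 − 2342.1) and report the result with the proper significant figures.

6.37 × 10^-3

97.8 − 71.4189 = 26.3811, limited to 1 d.p. → 3 s.f.; 6483.5 − 2342.1 = 4141.4, limited to 1 d.p. → 5 s.f.
Carrying full precision, 26.3811 ÷ 4141.4 = 0.00637009223934…; keep min(3, 5) = 3 s.f.
Rounded to 3 significant figures: 6.37 × 10^-3.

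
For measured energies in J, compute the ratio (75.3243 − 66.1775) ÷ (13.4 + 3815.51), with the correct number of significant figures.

0.0023889

75.3243 − 66.1775 = 9.1468, limited to 4 d.p. → 5 s.f.; 13.4 + 3815.51 = 3828.91, limited to 1 d.p. → 5 s.f.
Carrying full precision, 9.1468 ÷ 3828.91 = 0.00238887829696…; keep min(5, 5) = 5 s.f.
Rounded to 5 significant figures: 0.0023889.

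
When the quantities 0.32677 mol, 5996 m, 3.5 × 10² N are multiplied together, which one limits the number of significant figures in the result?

0.32677 mol → 5 s.f.; 5996 m → 4 s.f.; 3.5 × 10² N → 2 s.f.
The fewest is 2 significant figures, from 3.5 × 10² N.

3.5 × 10² N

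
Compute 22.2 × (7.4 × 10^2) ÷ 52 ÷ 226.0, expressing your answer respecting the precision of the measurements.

1.4

22.2 × (7.4 × 10^2) ÷ 52 ÷ 226.0 = 1.3978897209…
Multiplication/division keeps the fewest significant figures: 22.2 → 3 s.f., 7.4 × 10^2 → 2 s.f., 52 → 2 s.f., 226.0 → 4 s.f.; limit is 2.
Rounded to 2 significant figures: 1.4.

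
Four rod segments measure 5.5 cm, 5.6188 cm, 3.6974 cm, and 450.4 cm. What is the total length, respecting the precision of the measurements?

5.5 cm + 5.6188 cm + 3.6974 cm + 450.4 cm = 465.2162 cm.
Addition/subtraction keeps the fewest decimal places: 5.5 → 1 decimal place, 5.6188 → 4 decimal places, 3.6974 → 4 decimal places, 450.4 → 1 decimal place; limit is 1.
Rounded to 1 decimal place: 465.2 cm.

465.2 cm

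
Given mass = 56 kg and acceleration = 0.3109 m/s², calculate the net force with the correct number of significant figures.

net force = 56 kg × 0.3109 m/s² = 17.4104 N.
56 has 2 significant figures; 0.3109 has 4.
Division/multiplication keeps the fewest: 2 significant figures.
Rounded: 17 N.

17 N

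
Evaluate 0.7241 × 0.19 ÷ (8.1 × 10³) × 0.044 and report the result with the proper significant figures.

7.5 × 10⁻⁷

0.7241 × 0.19 ÷ (8.1 × 10³) × 0.044 = 7.47342716049 × 10^-7…
Multiplication/division keeps the fewest significant figures: 0.7241 → 4 s.f., 0.19 → 2 s.f., 8.1 × 10³ → 2 s.f., 0.044 → 2 s.f.; limit is 2.
Rounded to 2 significant figures: 7.5 × 10⁻⁷.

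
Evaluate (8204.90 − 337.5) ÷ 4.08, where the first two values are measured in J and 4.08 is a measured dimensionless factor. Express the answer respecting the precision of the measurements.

1.93 × 10^3 J

8204.90 J − 337.5 J = 7867.40 J; the difference is limited to 1 decimal place (5 s.f.).
Carrying full precision, 7867.40 ÷ 4.08 = 1928.28431373… J; 4.08 has 3 s.f., so the result keeps min(5, 3) = 3 s.f.
Rounded to 3 significant figures: 1.93 × 10^3 J.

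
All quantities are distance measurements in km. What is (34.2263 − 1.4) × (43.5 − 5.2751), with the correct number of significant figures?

34.2263 − 1.4 = 32.8263, limited to 1 d.p. → 3 s.f.; 43.5 − 5.2751 = 38.2249, limited to 1 d.p. → 3 s.f.
Carrying full precision, 32.8263 × 38.2249 = 1254.78203487; keep min(3, 3) = 3 s.f.
Rounded to 3 significant figures: 1.25 × 10³ km².

1.25 × 10³ km²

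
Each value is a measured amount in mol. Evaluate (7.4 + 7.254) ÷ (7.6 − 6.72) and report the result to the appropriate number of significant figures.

2 × 10¹

7.4 + 7.254 = 14.654, limited to 1 d.p. → 3 s.f.; 7.6 − 6.72 = 0.88, limited to 1 d.p. → 1 s.f.
Carrying full precision, 14.654 ÷ 0.88 = 16.6522727273…; keep min(3, 1) = 1 s.f.
Rounded to 1 significant figure: 2 × 10¹.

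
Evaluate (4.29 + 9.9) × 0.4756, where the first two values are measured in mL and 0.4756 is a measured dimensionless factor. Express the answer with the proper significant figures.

4.29 mL + 9.9 mL = 14.19 mL; the sum is limited to 1 decimal place (3 s.f.).
Carrying full precision, 14.19 × 0.4756 = 6.748764 mL; 0.4756 has 4 s.f., so the result keeps min(3, 4) = 3 s.f.
Rounded to 3 significant figures: 6.75 mL.

6.75 mL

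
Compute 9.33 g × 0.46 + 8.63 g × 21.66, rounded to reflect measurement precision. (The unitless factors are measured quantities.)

9.33 × 0.46 = 4.2918 → 4.3 g (2 s.f., last digit at the 10^-1 place).
8.63 × 21.66 = 186.9258 → 187 g (3 s.f., last digit at the 10^0 place).
Sum: 191.2176 g; keep the coarser place, 10^0.
Result: 191 g.

191 g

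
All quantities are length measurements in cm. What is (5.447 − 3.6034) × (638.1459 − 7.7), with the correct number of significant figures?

5.447 − 3.6034 = 1.8436, limited to 3 d.p. → 4 s.f.; 638.1459 − 7.7 = 630.4459, limited to 1 d.p. → 4 s.f.
Carrying full precision, 1.8436 × 630.4459 = 1162.29006124; keep min(4, 4) = 4 s.f.
Rounded to 4 significant figures: 1162 cm².

1162 cm²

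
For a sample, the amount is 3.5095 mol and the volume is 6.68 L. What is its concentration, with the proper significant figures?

concentration = 3.5095 mol ÷ 6.68 L = 0.525374251497… mol/L.
3.5095 has 5 significant figures; 6.68 has 3.
Division/multiplication keeps the fewest: 3 significant figures.
Rounded: 0.525 mol/L.

0.525 mol/L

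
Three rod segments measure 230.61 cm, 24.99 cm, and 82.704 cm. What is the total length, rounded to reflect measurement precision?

230.61 cm + 24.99 cm + 82.704 cm = 338.304 cm.
Addition/subtraction keeps the fewest decimal places: 230.61 → 2 decimal places, 24.99 → 2 decimal places, 82.704 → 3 decimal places; limit is 2.
Rounded to 2 decimal places: 338.30 cm.

338.30 cm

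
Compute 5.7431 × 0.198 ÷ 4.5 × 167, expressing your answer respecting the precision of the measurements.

42

5.7431 × 0.198 ÷ 4.5 × 167 = 42.2002988
Multiplication/division keeps the fewest significant figures: 5.7431 → 5 s.f., 0.198 → 3 s.f., 4.5 → 2 s.f., 167 → 3 s.f.; limit is 2.
Rounded to 2 significant figures: 42.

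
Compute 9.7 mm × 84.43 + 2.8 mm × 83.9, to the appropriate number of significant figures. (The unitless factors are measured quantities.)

9.7 × 84.43 = 818.971 → 8.2 × 10^2 mm (2 s.f., last digit at the 10^1 place).
2.8 × 83.9 = 234.92 → 2.3 × 10^2 mm (2 s.f., last digit at the 10^1 place).
Sum: 1053.891 mm; keep the coarser place, 10^1.
Result: 1.05 × 10^3 mm.

1.05 × 10^3 mm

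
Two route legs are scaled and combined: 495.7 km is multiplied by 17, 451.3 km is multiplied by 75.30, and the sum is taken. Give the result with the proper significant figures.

4.24 × 10^4 km

495.7 × 17 = 8426.9 → 8.4 × 10^3 km (2 s.f., last digit at the 10^2 place).
451.3 × 75.30 = 33982.89 → 3.398 × 10^4 km (4 s.f., last digit at the 10^1 place).
Sum: 42409.79 km; keep the coarser place, 10^2.
Result: 4.24 × 10^4 km.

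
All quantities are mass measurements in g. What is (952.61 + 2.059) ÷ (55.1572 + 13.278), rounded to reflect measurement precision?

13.950

952.61 + 2.059 = 954.669, limited to 2 d.p. → 5 s.f.; 55.1572 + 13.278 = 68.4352, limited to 3 d.p. → 5 s.f.
Carrying full precision, 954.669 ÷ 68.4352 = 13.9499701908…; keep min(5, 5) = 5 s.f.
Rounded to 5 significant figures: 13.950.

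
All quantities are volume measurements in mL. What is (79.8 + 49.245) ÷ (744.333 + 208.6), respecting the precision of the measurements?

79.8 + 49.245 = 129.045, limited to 1 d.p. → 4 s.f.; 744.333 + 208.6 = 952.933, limited to 1 d.p. → 4 s.f.
Carrying full precision, 129.045 ÷ 952.933 = 0.135418754519…; keep min(4, 4) = 4 s.f.
Rounded to 4 significant figures: 0.1354.

0.1354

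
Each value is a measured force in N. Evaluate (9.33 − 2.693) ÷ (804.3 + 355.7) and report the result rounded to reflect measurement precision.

0.00572

9.33 − 2.693 = 6.637, limited to 2 d.p. → 3 s.f.; 804.3 + 355.7 = 1160.0, limited to 1 d.p. → 5 s.f.
Carrying full precision, 6.637 ÷ 1160.0 = 0.00572155172414…; keep min(3, 5) = 3 s.f.
Rounded to 3 significant figures: 0.00572.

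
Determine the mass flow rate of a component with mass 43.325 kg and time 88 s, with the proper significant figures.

0.49 kg/s

mass flow rate = 43.325 kg ÷ 88 s = 0.492329545455… kg/s.
43.325 has 5 significant figures; 88 has 2.
Division/multiplication keeps the fewest: 2 significant figures.
Rounded: 0.49 kg/s.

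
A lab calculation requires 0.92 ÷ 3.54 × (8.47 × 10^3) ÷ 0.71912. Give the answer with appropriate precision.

0.92 ÷ 3.54 × (8.47 × 10^3) ÷ 0.71912 = 3061.0231086…
Multiplication/division keeps the fewest significant figures: 0.92 → 2 s.f., 3.54 → 3 s.f., 8.47 × 10^3 → 3 s.f., 0.71912 → 5 s.f.; limit is 2.
Rounded to 2 significant figures: 3.1 × 10^3.

3.1 × 10^3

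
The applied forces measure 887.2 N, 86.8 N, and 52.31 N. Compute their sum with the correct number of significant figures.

1026.3 N

887.2 N + 86.8 N + 52.31 N = 1026.31 N.
Addition/subtraction keeps the fewest decimal places: 887.2 → 1 decimal place, 86.8 → 1 decimal place, 52.31 → 2 decimal places; limit is 1.
Rounded to 1 decimal place: 1026.3 N.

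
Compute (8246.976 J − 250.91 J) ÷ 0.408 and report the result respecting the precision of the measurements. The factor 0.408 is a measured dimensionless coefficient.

8246.976 J − 250.91 J = 7996.066 J; the difference is limited to 2 decimal places (6 s.f.).
Carrying full precision, 7996.066 ÷ 0.408 = 19598.2009804… J; 0.408 has 3 s.f., so the result keeps min(6, 3) = 3 s.f.
Rounded to 3 significant figures: 1.96 × 10⁴ J.

1.96 × 10⁴ J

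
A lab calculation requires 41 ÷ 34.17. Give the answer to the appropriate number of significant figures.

41 ÷ 34.17 = 1.19988293825…
Multiplication/division keeps the fewest significant figures: 41 → 2 s.f., 34.17 → 4 s.f.; limit is 2.
Rounded to 2 significant figures: 1.2.

1.2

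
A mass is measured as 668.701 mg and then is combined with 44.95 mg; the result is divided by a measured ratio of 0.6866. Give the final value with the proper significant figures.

668.701 mg + 44.95 mg = 713.651 mg; the sum is limited to 2 decimal places (5 s.f.).
Carrying full precision, 713.651 ÷ 0.6866 = 1039.39848529… mg; 0.6866 has 4 s.f., so the result keeps min(5, 4) = 4 s.f.
Rounded to 4 significant figures: 1039 mg.

1039 mg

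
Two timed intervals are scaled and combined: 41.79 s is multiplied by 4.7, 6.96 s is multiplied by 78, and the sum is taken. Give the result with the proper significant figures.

7.4 × 10^2 s

41.79 × 4.7 = 196.413 → 2.0 × 10^2 s (2 s.f., last digit at the 10^1 place).
6.96 × 78 = 542.88 → 5.4 × 10^2 s (2 s.f., last digit at the 10^1 place).
Sum: 739.293 s; keep the coarser place, 10^1.
Result: 7.4 × 10^2 s.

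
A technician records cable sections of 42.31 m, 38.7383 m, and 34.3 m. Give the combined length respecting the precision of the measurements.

42.31 m + 38.7383 m + 34.3 m = 115.3483 m.
Addition/subtraction keeps the fewest decimal places: 42.31 → 2 decimal places, 38.7383 → 4 decimal places, 34.3 → 1 decimal place; limit is 1.
Rounded to 1 decimal place: 115.3 m.

115.3 m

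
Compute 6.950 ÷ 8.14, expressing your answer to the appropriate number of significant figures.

6.950 ÷ 8.14 = 0.853808353808…
Multiplication/division keeps the fewest significant figures: 6.950 → 4 s.f., 8.14 → 3 s.f.; limit is 3.
Rounded to 3 significant figures: 0.854.

0.854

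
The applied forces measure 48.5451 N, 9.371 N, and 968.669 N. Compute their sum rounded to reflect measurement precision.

48.5451 N + 9.371 N + 968.669 N = 1026.5851 N.
Addition/subtraction keeps the fewest decimal places: 48.5451 → 4 decimal places, 9.371 → 3 decimal places, 968.669 → 3 decimal places; limit is 3.
Rounded to 3 decimal places: 1026.585 N.

1026.585 N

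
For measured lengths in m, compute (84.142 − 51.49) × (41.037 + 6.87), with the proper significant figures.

1564 m²

84.142 − 51.49 = 32.652, limited to 2 d.p. → 4 s.f.; 41.037 + 6.87 = 47.907, limited to 2 d.p. → 4 s.f.
Carrying full precision, 32.652 × 47.907 = 1564.259364; keep min(4, 4) = 4 s.f.
Rounded to 4 significant figures: 1564 m².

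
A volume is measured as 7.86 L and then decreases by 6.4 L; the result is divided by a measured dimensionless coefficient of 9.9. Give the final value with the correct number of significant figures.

7.86 L − 6.4 L = 1.46 L; the difference is limited to 1 decimal place (2 s.f.).
Carrying full precision, 1.46 ÷ 9.9 = 0.147474747475… L; 9.9 has 2 s.f., so the result keeps min(2, 2) = 2 s.f.
Rounded to 2 significant figures: 1.5 × 10⁻¹ L.

1.5 × 10⁻¹ L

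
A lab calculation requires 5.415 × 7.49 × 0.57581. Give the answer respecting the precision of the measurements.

23.4

5.415 × 7.49 × 0.57581 = 23.3539035135
Multiplication/division keeps the fewest significant figures: 5.415 → 4 s.f., 7.49 → 3 s.f., 0.57581 → 5 s.f.; limit is 3.
Rounded to 3 significant figures: 23.4.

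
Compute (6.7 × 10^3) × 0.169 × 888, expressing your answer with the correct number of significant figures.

1.0 × 10^6

(6.7 × 10^3) × 0.169 × 888 = 1005482.4
Multiplication/division keeps the fewest significant figures: 6.7 × 10^3 → 2 s.f., 0.169 → 3 s.f., 888 → 3 s.f.; limit is 2.
Rounded to 2 significant figures: 1.0 × 10^6.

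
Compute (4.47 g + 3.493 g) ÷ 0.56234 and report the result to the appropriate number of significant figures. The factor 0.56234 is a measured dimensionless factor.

4.47 g + 3.493 g = 7.963 g; the sum is limited to 2 decimal places (3 s.f.).
Carrying full precision, 7.963 ÷ 0.56234 = 14.1604723121… g; 0.56234 has 5 s.f., so the result keeps min(3, 5) = 3 s.f.
Rounded to 3 significant figures: 14.2 g.

14.2 g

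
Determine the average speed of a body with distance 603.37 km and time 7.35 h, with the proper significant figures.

82.1 km/h

average speed = 603.37 km ÷ 7.35 h = 82.0911564626… km/h.
603.37 has 5 significant figures; 7.35 has 3.
Division/multiplication keeps the fewest: 3 significant figures.
Rounded: 82.1 km/h.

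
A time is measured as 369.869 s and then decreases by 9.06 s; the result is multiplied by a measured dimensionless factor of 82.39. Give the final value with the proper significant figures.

2.973 × 10⁴ s

369.869 s − 9.06 s = 360.809 s; the difference is limited to 2 decimal places (5 s.f.).
Carrying full precision, 360.809 × 82.39 = 29727.05351 s; 82.39 has 4 s.f., so the result keeps min(5, 4) = 4 s.f.
Rounded to 4 significant figures: 2.973 × 10⁴ s.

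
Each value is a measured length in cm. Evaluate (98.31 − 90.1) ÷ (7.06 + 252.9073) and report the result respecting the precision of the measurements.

0.032

98.31 − 90.1 = 8.21, limited to 1 d.p. → 2 s.f.; 7.06 + 252.9073 = 259.9673, limited to 2 d.p. → 5 s.f.
Carrying full precision, 8.21 ÷ 259.9673 = 0.0315808949818…; keep min(2, 5) = 2 s.f.
Rounded to 2 significant figures: 0.032.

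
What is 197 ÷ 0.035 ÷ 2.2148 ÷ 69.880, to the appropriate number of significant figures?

36

197 ÷ 0.035 ÷ 2.2148 ÷ 69.880 = 36.3672758435…
Multiplication/division keeps the fewest significant figures: 197 → 3 s.f., 0.035 → 2 s.f., 2.2148 → 5 s.f., 69.880 → 5 s.f.; limit is 2.
Rounded to 2 significant figures: 36.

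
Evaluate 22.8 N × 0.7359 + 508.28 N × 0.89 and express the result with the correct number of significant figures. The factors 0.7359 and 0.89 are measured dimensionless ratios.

4.7 × 10^2 N

22.8 × 0.7359 = 16.77852 → 16.8 N (3 s.f., last digit at the 10^-1 place).
508.28 × 0.89 = 452.3692 → 4.5 × 10^2 N (2 s.f., last digit at the 10^1 place).
Sum: 469.14772 N; keep the coarser place, 10^1.
Result: 4.7 × 10^2 N.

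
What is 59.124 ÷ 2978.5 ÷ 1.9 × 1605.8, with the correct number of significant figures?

17

59.124 ÷ 2978.5 ÷ 1.9 × 1605.8 = 16.776604119…
Multiplication/division keeps the fewest significant figures: 59.124 → 5 s.f., 2978.5 → 5 s.f., 1.9 → 2 s.f., 1605.8 → 5 s.f.; limit is 2.
Rounded to 2 significant figures: 17.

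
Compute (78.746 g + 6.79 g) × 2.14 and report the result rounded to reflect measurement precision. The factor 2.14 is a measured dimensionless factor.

78.746 g + 6.79 g = 85.536 g; the sum is limited to 2 decimal places (4 s.f.).
Carrying full precision, 85.536 × 2.14 = 183.04704 g; 2.14 has 3 s.f., so the result keeps min(4, 3) = 3 s.f.
Rounded to 3 significant figures: 183 g.

183 g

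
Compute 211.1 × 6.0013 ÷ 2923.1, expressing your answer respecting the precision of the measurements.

211.1 × 6.0013 ÷ 2923.1 = 0.433400988676…
Multiplication/division keeps the fewest significant figures: 211.1 → 4 s.f., 6.0013 → 5 s.f., 2923.1 → 5 s.f.; limit is 4.
Rounded to 4 significant figures: 0.4334.

0.4334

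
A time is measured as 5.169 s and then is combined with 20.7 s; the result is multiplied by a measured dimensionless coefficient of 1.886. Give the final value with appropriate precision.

48.8 s

5.169 s + 20.7 s = 25.869 s; the sum is limited to 1 decimal place (3 s.f.).
Carrying full precision, 25.869 × 1.886 = 48.788934 s; 1.886 has 4 s.f., so the result keeps min(3, 4) = 3 s.f.
Rounded to 3 significant figures: 48.8 s.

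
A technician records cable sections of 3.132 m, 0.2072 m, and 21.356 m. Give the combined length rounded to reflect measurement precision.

3.132 m + 0.2072 m + 21.356 m = 24.6952 m.
Addition/subtraction keeps the fewest decimal places: 3.132 → 3 decimal places, 0.2072 → 4 decimal places, 21.356 → 3 decimal places; limit is 3.
Rounded to 3 decimal places: 24.695 m.

24.695 m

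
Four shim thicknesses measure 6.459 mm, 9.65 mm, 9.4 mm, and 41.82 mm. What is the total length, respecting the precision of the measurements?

6.459 mm + 9.65 mm + 9.4 mm + 41.82 mm = 67.329 mm.
Addition/subtraction keeps the fewest decimal places: 6.459 → 3 decimal places, 9.65 → 2 decimal places, 9.4 → 1 decimal place, 41.82 → 2 decimal places; limit is 1.
Rounded to 1 decimal place: 67.3 mm.

67.3 mm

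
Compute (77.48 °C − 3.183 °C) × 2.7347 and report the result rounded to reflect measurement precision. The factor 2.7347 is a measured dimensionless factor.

203.2 °C

77.48 °C − 3.183 °C = 74.297 °C; the difference is limited to 2 decimal places (4 s.f.).
Carrying full precision, 74.297 × 2.7347 = 203.1800059 °C; 2.7347 has 5 s.f., so the result keeps min(4, 5) = 4 s.f.
Rounded to 4 significant figures: 203.2 °C.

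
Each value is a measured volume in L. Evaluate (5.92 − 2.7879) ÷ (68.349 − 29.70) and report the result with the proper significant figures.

5.92 − 2.7879 = 3.1321, limited to 2 d.p. → 3 s.f.; 68.349 − 29.70 = 38.649, limited to 2 d.p. → 4 s.f.
Carrying full precision, 3.1321 ÷ 38.649 = 0.0810396129266…; keep min(3, 4) = 3 s.f.
Rounded to 3 significant figures: 0.0810.

0.0810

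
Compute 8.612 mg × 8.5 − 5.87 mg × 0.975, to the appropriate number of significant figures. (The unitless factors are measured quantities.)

8.612 × 8.5 = 73.202 → 73 mg (2 s.f., last digit at the 10^0 place).
5.87 × 0.975 = 5.72325 → 5.72 mg (3 s.f., last digit at the 10^-2 place).
Difference: 67.47875 mg; keep the coarser place, 10^0.
Result: 67 mg.

67 mg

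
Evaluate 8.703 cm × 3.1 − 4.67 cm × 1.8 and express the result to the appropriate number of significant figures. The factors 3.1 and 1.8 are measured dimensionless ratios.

8.703 × 3.1 = 26.9793 → 27 cm (2 s.f., last digit at the 10^0 place).
4.67 × 1.8 = 8.406 → 8.4 cm (2 s.f., last digit at the 10^-1 place).
Difference: 18.5733 cm; keep the coarser place, 10^0.
Result: 19 cm.

19 cm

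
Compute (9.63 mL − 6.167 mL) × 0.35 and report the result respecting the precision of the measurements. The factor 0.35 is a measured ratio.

1.2 mL

9.63 mL − 6.167 mL = 3.463 mL; the difference is limited to 2 decimal places (3 s.f.).
Carrying full precision, 3.463 × 0.35 = 1.21205 mL; 0.35 has 2 s.f., so the result keeps min(3, 2) = 2 s.f.
Rounded to 2 significant figures: 1.2 mL.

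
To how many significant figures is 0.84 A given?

0.84: leading zeros are not significant.

2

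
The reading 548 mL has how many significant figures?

548: every digit is nonzero and significant.

3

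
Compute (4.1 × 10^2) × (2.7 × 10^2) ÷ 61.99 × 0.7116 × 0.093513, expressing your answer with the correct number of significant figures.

(4.1 × 10^2) × (2.7 × 10^2) ÷ 61.99 × 0.7116 × 0.093513 = 118.832138789…
Multiplication/division keeps the fewest significant figures: 4.1 × 10^2 → 2 s.f., 2.7 × 10^2 → 2 s.f., 61.99 → 4 s.f., 0.7116 → 4 s.f., 0.093513 → 5 s.f.; limit is 2.
Rounded to 2 significant figures: 1.2 × 10^2.

1.2 × 10^2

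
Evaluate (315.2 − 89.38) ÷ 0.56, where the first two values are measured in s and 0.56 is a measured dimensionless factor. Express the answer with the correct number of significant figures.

315.2 s − 89.38 s = 225.82 s; the difference is limited to 1 decimal place (4 s.f.).
Carrying full precision, 225.82 ÷ 0.56 = 403.25 s; 0.56 has 2 s.f., so the result keeps min(4, 2) = 2 s.f.
Rounded to 2 significant figures: 4.0 × 10^2 s.

4.0 × 10^2 s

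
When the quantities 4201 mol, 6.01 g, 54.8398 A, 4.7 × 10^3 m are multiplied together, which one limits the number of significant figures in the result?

4.7 × 10^3 m

4201 mol → 4 s.f.; 6.01 g → 3 s.f.; 54.8398 A → 6 s.f.; 4.7 × 10^3 m → 2 s.f.
The fewest is 2 significant figures, from 4.7 × 10^3 m.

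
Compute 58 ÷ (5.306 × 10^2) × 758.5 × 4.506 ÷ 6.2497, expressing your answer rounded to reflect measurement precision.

58 ÷ (5.306 × 10^2) × 758.5 × 4.506 ÷ 6.2497 = 59.7789592506…
Multiplication/division keeps the fewest significant figures: 58 → 2 s.f., 5.306 × 10^2 → 4 s.f., 758.5 → 4 s.f., 4.506 → 4 s.f., 6.2497 → 5 s.f.; limit is 2.
Rounded to 2 significant figures: 6.0 × 10^1.

6.0 × 10^1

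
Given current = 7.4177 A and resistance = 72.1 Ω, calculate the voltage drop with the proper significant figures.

voltage drop = 7.4177 A × 72.1 Ω = 534.81617 V.
7.4177 has 5 significant figures; 72.1 has 3.
Division/multiplication keeps the fewest: 3 significant figures.
Rounded: 535 V.

535 V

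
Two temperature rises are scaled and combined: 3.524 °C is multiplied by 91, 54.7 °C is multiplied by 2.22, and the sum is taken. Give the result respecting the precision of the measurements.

3.524 × 91 = 320.684 → 3.2 × 10² °C (2 s.f., last digit at the 10^1 place).
54.7 × 2.22 = 121.434 → 121 °C (3 s.f., last digit at the 10^0 place).
Sum: 442.118 °C; keep the coarser place, 10^1.
Result: 4.4 × 10² °C.

4.4 × 10² °C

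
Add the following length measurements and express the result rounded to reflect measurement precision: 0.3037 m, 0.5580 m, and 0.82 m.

0.3037 m + 0.5580 m + 0.82 m = 1.6817 m.
Addition/subtraction keeps the fewest decimal places: 0.3037 → 4 decimal places, 0.5580 → 4 decimal places, 0.82 → 2 decimal places; limit is 2.
Rounded to 2 decimal places: 1.68 m.

1.68 m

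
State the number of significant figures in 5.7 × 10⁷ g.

5.7 × 10⁷: in scientific notation every digit of the coefficient is significant.

2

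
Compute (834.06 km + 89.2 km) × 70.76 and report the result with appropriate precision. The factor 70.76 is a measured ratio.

6.533 × 10⁴ km

834.06 km + 89.2 km = 923.26 km; the sum is limited to 1 decimal place (4 s.f.).
Carrying full precision, 923.26 × 70.76 = 65329.8776 km; 70.76 has 4 s.f., so the result keeps min(4, 4) = 4 s.f.
Rounded to 4 significant figures: 6.533 × 10⁴ km.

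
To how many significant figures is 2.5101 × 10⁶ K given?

5

2.5101 × 10⁶: in scientific notation every digit of the coefficient is significant.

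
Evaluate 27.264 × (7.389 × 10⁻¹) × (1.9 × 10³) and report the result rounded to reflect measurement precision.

3.8 × 10⁴

27.264 × (7.389 × 10⁻¹) × (1.9 × 10³) = 38276.20224
Multiplication/division keeps the fewest significant figures: 27.264 → 5 s.f., 7.389 × 10⁻¹ → 4 s.f., 1.9 × 10³ → 2 s.f.; limit is 2.
Rounded to 2 significant figures: 3.8 × 10⁴.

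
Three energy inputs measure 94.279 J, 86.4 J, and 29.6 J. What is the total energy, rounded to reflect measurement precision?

94.279 J + 86.4 J + 29.6 J = 210.279 J.
Addition/subtraction keeps the fewest decimal places: 94.279 → 3 decimal places, 86.4 → 1 decimal place, 29.6 → 1 decimal place; limit is 1.
Rounded to 1 decimal place: 210.3 J.

210.3 J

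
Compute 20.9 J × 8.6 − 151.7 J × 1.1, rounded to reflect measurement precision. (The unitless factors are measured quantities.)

1 × 10¹ J

20.9 × 8.6 = 179.74 → 1.8 × 10² J (2 s.f., last digit at the 10^1 place).
151.7 × 1.1 = 166.87 → 1.7 × 10² J (2 s.f., last digit at the 10^1 place).
Difference: 12.87 J; keep the coarser place, 10^1.
Result: 1 × 10¹ J.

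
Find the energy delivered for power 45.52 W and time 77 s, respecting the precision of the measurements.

3.5 × 10³ J

energy delivered = 45.52 W × 77 s = 3505.04 J.
45.52 has 4 significant figures; 77 has 2.
Division/multiplication keeps the fewest: 2 significant figures.
Rounded: 3.5 × 10³ J.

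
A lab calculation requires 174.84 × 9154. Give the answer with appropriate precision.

174.84 × 9154 = 1600485.36
Multiplication/division keeps the fewest significant figures: 174.84 → 5 s.f., 9154 → 4 s.f.; limit is 4.
Rounded to 4 significant figures: 1.600 × 10^6.

1.600 × 10^6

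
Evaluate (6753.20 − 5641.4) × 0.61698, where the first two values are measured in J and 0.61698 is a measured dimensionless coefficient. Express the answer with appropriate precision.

685.96 J

6753.20 J − 5641.4 J = 1111.80 J; the difference is limited to 1 decimal place (5 s.f.).
Carrying full precision, 1111.80 × 0.61698 = 685.958364 J; 0.61698 has 5 s.f., so the result keeps min(5, 5) = 5 s.f.
Rounded to 5 significant figures: 685.96 J.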